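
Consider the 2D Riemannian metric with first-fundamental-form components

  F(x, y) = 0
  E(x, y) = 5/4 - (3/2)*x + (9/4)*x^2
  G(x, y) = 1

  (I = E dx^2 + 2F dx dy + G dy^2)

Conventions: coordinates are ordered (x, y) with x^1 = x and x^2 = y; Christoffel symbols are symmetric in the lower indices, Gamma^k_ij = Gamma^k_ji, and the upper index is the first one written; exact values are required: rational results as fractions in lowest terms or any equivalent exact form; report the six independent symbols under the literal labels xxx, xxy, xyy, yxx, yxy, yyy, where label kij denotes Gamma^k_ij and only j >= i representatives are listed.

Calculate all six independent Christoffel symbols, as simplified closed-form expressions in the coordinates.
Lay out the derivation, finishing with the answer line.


E = 5/4 - (3/2)*x + (9/4)*x^2; F = 0; G = 1
Gamma^k_ij = (1/2) g^{kl} (d_i g_jl + d_j g_il - d_l g_ij), with g^inv = (1/(EG-F^2)) [[G, -F], [-F, E]]
first partials: E_x = -3/2 + (9/2)*x, E_y = 0, F_x = 0, F_y = 0, G_x = 0, G_y = 0
D = EG - F^2 = 5/4 - (3/2)*x + (9/4)*x^2
expanded: Gamma^x_xx = (G E_x - 2F F_x + F E_y)/(2D), Gamma^x_xy = (G E_y - F G_x)/(2D), Gamma^x_yy = (2G F_y - G G_x - F G_y)/(2D), Gamma^y_xx = (2E F_x - E E_y - F E_x)/(2D), Gamma^y_xy = (E G_x - F E_y)/(2D), Gamma^y_yy = (E G_y - 2F F_y + F G_x)/(2D); substitute and cancel common factors

Answer: Gamma_xxx = (9*x - 3)/(9*x^2 - 6*x + 5), Gamma_xxy = 0, Gamma_xyy = 0, Gamma_yxx = 0, Gamma_yxy = 0, Gamma_yyy = 0


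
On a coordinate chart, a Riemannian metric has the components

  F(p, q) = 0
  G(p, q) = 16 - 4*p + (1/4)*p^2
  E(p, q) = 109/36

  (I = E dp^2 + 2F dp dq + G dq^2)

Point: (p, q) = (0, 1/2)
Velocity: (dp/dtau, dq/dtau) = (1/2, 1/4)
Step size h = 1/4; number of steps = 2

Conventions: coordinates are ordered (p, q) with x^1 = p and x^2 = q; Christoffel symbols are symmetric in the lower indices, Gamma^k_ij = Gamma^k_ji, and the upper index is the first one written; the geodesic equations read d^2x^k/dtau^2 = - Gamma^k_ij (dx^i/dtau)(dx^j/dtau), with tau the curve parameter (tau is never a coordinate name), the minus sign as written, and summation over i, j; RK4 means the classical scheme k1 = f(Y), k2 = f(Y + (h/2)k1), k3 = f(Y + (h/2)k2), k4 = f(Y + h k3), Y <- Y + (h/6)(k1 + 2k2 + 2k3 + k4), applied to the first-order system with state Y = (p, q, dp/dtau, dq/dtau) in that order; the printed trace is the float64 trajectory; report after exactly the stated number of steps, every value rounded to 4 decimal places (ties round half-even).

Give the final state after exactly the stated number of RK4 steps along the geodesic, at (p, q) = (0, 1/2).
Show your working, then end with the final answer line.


f(Y) = (dp/dtau, dq/dtau, -Gamma^p_ij Y'^i Y'^j, -Gamma^q_ij Y'^i Y'^j) with the Gammas evaluated at the stage position; h = 0.250000; intermediate values shown to 6 dp
step 0: p = 0.0000, q = 0.5000, dp/dtau = 0.5000, dq/dtau = 0.2500
step 1:
  k1: at (p, q) = (0.000000, 0.500000), (dp/dtau, dq/dtau) = (0.500000, 0.250000); Gamma_ppp = 0.000000, Gamma_ppq = 0.000000, Gamma_pqq = 0.660550, Gamma_qpp = 0.000000, Gamma_qpq = -0.125000, Gamma_qqq = 0.000000; k1 = (0.500000, 0.250000, -0.041284, 0.031250)
  k2: at (p, q) = (0.062500, 0.531250), (dp/dtau, dq/dtau) = (0.494839, 0.253906); Gamma_ppp = 0.000000, Gamma_ppq = 0.000000, Gamma_pqq = 0.655390, Gamma_qpp = 0.000000, Gamma_qpq = -0.125984, Gamma_qqq = 0.000000; k2 = (0.494839, 0.253906, -0.042252, 0.031658)
  k3: at (p, q) = (0.061855, 0.531738), (dp/dtau, dq/dtau) = (0.494719, 0.253957); Gamma_ppp = 0.000000, Gamma_ppq = 0.000000, Gamma_pqq = 0.655443, Gamma_qpp = 0.000000, Gamma_qpq = -0.125974, Gamma_qqq = 0.000000; k3 = (0.494719, 0.253957, -0.042272, 0.031654)
  k4: at (p, q) = (0.123680, 0.563489), (dp/dtau, dq/dtau) = (0.489432, 0.257914); Gamma_ppp = 0.000000, Gamma_ppq = 0.000000, Gamma_pqq = 0.650338, Gamma_qpp = 0.000000, Gamma_qpq = -0.126963, Gamma_qqq = 0.000000; k4 = (0.489432, 0.257914, -0.043260, 0.032053)
  Y <- Y + (h/6)(k1 + 2k2 + 2k3 + k4): p = 0.1237, q = 0.5635, dp/dtau = 0.4894, dq/dtau = 0.2579
step 2:
  k1: at (p, q) = (0.123689, 0.563485), (dp/dtau, dq/dtau) = (0.489434, 0.257914); Gamma_ppp = 0.000000, Gamma_ppq = 0.000000, Gamma_pqq = 0.650338, Gamma_qpp = 0.000000, Gamma_qpq = -0.126963, Gamma_qqq = 0.000000; k1 = (0.489434, 0.257914, -0.043260, 0.032053)
  k2: at (p, q) = (0.184869, 0.595724), (dp/dtau, dq/dtau) = (0.484026, 0.261920); Gamma_ppp = 0.000000, Gamma_ppq = 0.000000, Gamma_pqq = 0.645286, Gamma_qpp = 0.000000, Gamma_qpq = -0.127957, Gamma_qqq = 0.000000; k2 = (0.484026, 0.261920, -0.044268, 0.032444)
  k3: at (p, q) = (0.184193, 0.596225), (dp/dtau, dq/dtau) = (0.483900, 0.261969); Gamma_ppp = 0.000000, Gamma_ppq = 0.000000, Gamma_pqq = 0.645342, Gamma_qpp = 0.000000, Gamma_qpq = -0.127946, Gamma_qqq = 0.000000; k3 = (0.483900, 0.261969, -0.044288, 0.032439)
  k4: at (p, q) = (0.244665, 0.628977), (dp/dtau, dq/dtau) = (0.478362, 0.266023); Gamma_ppp = 0.000000, Gamma_ppq = 0.000000, Gamma_pqq = 0.640349, Gamma_qpp = 0.000000, Gamma_qpq = -0.128943, Gamma_qqq = 0.000000; k4 = (0.478362, 0.266023, -0.045316, 0.032817)
  Y <- Y + (h/6)(k1 + 2k2 + 2k3 + k4): p = 0.2447, q = 0.6290, dp/dtau = 0.4784, dq/dtau = 0.2660

Answer: p = 0.2447, q = 0.6290, dp/dtau = 0.4784, dq/dtau = 0.2660


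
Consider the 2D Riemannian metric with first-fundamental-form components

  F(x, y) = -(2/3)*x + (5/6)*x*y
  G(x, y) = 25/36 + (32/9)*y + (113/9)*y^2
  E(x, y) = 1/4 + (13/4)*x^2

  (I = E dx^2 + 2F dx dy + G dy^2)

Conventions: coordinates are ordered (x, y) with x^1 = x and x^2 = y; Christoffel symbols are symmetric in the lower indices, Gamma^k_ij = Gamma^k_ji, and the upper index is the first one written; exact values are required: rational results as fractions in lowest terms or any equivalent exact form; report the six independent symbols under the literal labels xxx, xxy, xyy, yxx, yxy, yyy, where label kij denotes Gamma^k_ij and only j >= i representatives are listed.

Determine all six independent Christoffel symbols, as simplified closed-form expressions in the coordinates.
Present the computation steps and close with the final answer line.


E = 1/4 + (13/4)*x^2; F = -(2/3)*x + (5/6)*x*y; G = 25/36 + (32/9)*y + (113/9)*y^2
Gamma^k_ij = (1/2) g^{kl} (d_i g_jl + d_j g_il - d_l g_ij), with g^inv = (1/(EG-F^2)) [[G, -F], [-F, E]]
first partials: E_x = (13/2)*x, E_y = 0, F_x = -2/3 + (5/6)*y, F_y = (5/6)*x, G_x = 0, G_y = 32/9 + (226/9)*y
D = EG - F^2 = 25/144 + (8/9)*y + (113/36)*y^2 + (29/16)*x^2 + (38/3)*x^2*y + (361/9)*x^2*y^2
expanded: Gamma^x_xx = (G E_x - 2F F_x + F E_y)/(2D), Gamma^x_xy = (G E_y - F G_x)/(2D), Gamma^x_yy = (2G F_y - G G_x - F G_y)/(2D), Gamma^y_xx = (2E F_x - E E_y - F E_x)/(2D), Gamma^y_xy = (E G_x - F E_y)/(2D), Gamma^y_yy = (E G_y - 2F F_y + F G_x)/(2D); substitute and cancel common factors

Answer: Gamma_xxx = (5776*x*y^2 + 1824*x*y + 261*x)/(5776*x^2*y^2 + 1824*x^2*y + 261*x^2 + 452*y^2 + 128*y + 25), Gamma_xxy = 0, Gamma_xyy = (4256*x*y + 762*x)/(17328*x^2*y^2 + 5472*x^2*y + 783*x^2 + 1356*y^2 + 384*y + 75), Gamma_yxx = (30*y - 24)/(5776*x^2*y^2 + 1824*x^2*y + 261*x^2 + 452*y^2 + 128*y + 25), Gamma_yxy = 0, Gamma_yyy = (5776*x^2*y + 912*x^2 + 452*y + 64)/(5776*x^2*y^2 + 1824*x^2*y + 261*x^2 + 452*y^2 + 128*y + 25)


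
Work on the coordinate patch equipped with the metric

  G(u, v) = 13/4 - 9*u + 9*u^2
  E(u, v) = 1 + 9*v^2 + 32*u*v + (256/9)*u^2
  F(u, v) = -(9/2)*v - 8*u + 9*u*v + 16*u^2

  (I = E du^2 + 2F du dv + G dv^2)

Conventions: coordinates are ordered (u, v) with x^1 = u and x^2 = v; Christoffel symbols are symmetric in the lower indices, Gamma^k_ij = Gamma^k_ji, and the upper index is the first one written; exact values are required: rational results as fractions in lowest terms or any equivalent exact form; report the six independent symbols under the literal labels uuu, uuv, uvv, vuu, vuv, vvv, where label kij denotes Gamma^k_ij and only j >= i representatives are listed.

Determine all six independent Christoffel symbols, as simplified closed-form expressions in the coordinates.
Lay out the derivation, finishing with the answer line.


E = 1 + 9*v^2 + 32*u*v + (256/9)*u^2; F = -(9/2)*v - 8*u + 9*u*v + 16*u^2; G = 13/4 - 9*u + 9*u^2
Gamma^k_ij = (1/2) g^{kl} (d_i g_jl + d_j g_il - d_l g_ij), with g^inv = (1/(EG-F^2)) [[G, -F], [-F, E]]
first partials: E_u = 32*v + (512/9)*u, E_v = 18*v + 32*u, F_u = -8 + 9*v + 32*u, F_v = -9/2 + 9*u, G_u = -9 + 18*u, G_v = 0
D = EG - F^2 = 13/4 - 9*u + 9*v^2 + 32*u*v + (337/9)*u^2
expanded: Gamma^u_uu = (G E_u - 2F F_u + F E_v)/(2D), Gamma^u_uv = (G E_v - F G_u)/(2D), Gamma^u_vv = (2G F_v - G G_u - F G_v)/(2D), Gamma^v_uu = (2E F_u - E E_v - F E_u)/(2D), Gamma^v_uv = (E G_u - F E_v)/(2D), Gamma^v_vv = (E G_v - 2F F_v + F G_u)/(2D); substitute and cancel common factors

Answer: Gamma_uuu = (1024*u + 576*v)/(1348*u^2 + 1152*u*v - 324*u + 324*v^2 + 117), Gamma_uuv = (576*u + 324*v)/(1348*u^2 + 1152*u*v - 324*u + 324*v^2 + 117), Gamma_uvv = 0, Gamma_vuu = (576*u - 288)/(1348*u^2 + 1152*u*v - 324*u + 324*v^2 + 117), Gamma_vuv = (324*u - 162)/(1348*u^2 + 1152*u*v - 324*u + 324*v^2 + 117), Gamma_vvv = 0


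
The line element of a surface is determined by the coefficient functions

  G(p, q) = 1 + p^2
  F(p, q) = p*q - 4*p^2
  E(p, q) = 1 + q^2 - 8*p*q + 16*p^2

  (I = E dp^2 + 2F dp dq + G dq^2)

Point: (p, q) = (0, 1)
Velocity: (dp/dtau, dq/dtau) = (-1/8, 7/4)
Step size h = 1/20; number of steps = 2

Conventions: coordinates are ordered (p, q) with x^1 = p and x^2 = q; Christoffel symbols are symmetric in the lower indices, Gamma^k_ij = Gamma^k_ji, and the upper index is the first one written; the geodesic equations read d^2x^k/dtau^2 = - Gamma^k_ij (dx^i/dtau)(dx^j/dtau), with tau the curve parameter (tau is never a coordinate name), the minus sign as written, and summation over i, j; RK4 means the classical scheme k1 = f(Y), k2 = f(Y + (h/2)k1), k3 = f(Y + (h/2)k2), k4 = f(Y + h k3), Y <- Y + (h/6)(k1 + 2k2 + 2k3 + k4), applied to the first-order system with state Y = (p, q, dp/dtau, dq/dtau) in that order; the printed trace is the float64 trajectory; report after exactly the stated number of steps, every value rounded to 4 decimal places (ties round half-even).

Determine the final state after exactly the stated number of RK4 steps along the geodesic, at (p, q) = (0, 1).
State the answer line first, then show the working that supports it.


Answer: p = -0.0113, q = 1.1750, dp/dtau = -0.1027, dq/dtau = 1.7499

f(Y) = (dp/dtau, dq/dtau, -Gamma^p_ij Y'^i Y'^j, -Gamma^q_ij Y'^i Y'^j) with the Gammas evaluated at the stage position; h = 0.050000; intermediate values shown to 6 dp
step 0: p = 0.0000, q = 1.0000, dp/dtau = -0.1250, dq/dtau = 1.7500
step 1:
  k1: at (p, q) = (0.000000, 1.000000), (dp/dtau, dq/dtau) = (-0.125000, 1.750000); Gamma_ppp = -2.000000, Gamma_ppq = 0.500000, Gamma_pqq = 0.000000, Gamma_qpp = 0.000000, Gamma_qpq = 0.000000, Gamma_qqq = 0.000000; k1 = (-0.125000, 1.750000, 0.250000, 0.000000)
  k2: at (p, q) = (-0.003125, 1.043750), (dp/dtau, dq/dtau) = (-0.118750, 1.750000); Gamma_ppp = -1.997000, Gamma_ppq = 0.499250, Gamma_pqq = 0.000000, Gamma_qpp = 0.005908, Gamma_qpq = -0.001477, Gamma_qqq = 0.000000; k2 = (-0.118750, 1.750000, 0.235662, -0.000697)
  k3: at (p, q) = (-0.002969, 1.043750), (dp/dtau, dq/dtau) = (-0.119108, 1.749983); Gamma_ppp = -1.997065, Gamma_ppq = 0.499266, Gamma_pqq = 0.000000, Gamma_qpp = 0.005616, Gamma_qpq = -0.001404, Gamma_qqq = 0.000000; k3 = (-0.119108, 1.749983, 0.236464, -0.000665)
  k4: at (p, q) = (-0.005955, 1.087499), (dp/dtau, dq/dtau) = (-0.113177, 1.749967); Gamma_ppp = -1.988879, Gamma_ppq = 0.497220, Gamma_pqq = 0.000000, Gamma_qpp = 0.010658, Gamma_qpq = -0.002665, Gamma_qqq = 0.000000; k4 = (-0.113177, 1.749967, 0.222430, -0.001192)
  Y <- Y + (h/6)(k1 + 2k2 + 2k3 + k4): p = -0.0059, q = 1.0875, dp/dtau = -0.1132, dq/dtau = 1.7500
step 2:
  k1: at (p, q) = (-0.005949, 1.087499), (dp/dtau, dq/dtau) = (-0.113194, 1.749967); Gamma_ppp = -1.988884, Gamma_ppq = 0.497221, Gamma_pqq = 0.000000, Gamma_qpp = 0.010647, Gamma_qpq = -0.002662, Gamma_qqq = 0.000000; k1 = (-0.113194, 1.749967, 0.222469, -0.001191)
  k2: at (p, q) = (-0.008779, 1.131249), (dp/dtau, dq/dtau) = (-0.107633, 1.749938); Gamma_ppp = -1.976484, Gamma_ppq = 0.494121, Gamma_pqq = 0.000000, Gamma_qpp = 0.014877, Gamma_qpq = -0.003719, Gamma_qqq = 0.000000; k2 = (-0.107633, 1.749938, 0.209033, -0.001573)
  k3: at (p, q) = (-0.008640, 1.131248), (dp/dtau, dq/dtau) = (-0.107969, 1.749928); Gamma_ppp = -1.976630, Gamma_ppq = 0.494158, Gamma_pqq = 0.000000, Gamma_qpp = 0.014649, Gamma_qpq = -0.003662, Gamma_qqq = 0.000000; k3 = (-0.107969, 1.749928, 0.209771, -0.001555)
  k4: at (p, q) = (-0.011348, 1.174996), (dp/dtau, dq/dtau) = (-0.102706, 1.749890); Gamma_ppp = -1.960876, Gamma_ppq = 0.490219, Gamma_pqq = 0.000000, Gamma_qpp = 0.018233, Gamma_qpq = -0.004558, Gamma_qqq = 0.000000; k4 = (-0.102706, 1.749890, 0.196892, -0.001831)
  Y <- Y + (h/6)(k1 + 2k2 + 2k3 + k4): p = -0.0113, q = 1.1750, dp/dtau = -0.1027, dq/dtau = 1.7499


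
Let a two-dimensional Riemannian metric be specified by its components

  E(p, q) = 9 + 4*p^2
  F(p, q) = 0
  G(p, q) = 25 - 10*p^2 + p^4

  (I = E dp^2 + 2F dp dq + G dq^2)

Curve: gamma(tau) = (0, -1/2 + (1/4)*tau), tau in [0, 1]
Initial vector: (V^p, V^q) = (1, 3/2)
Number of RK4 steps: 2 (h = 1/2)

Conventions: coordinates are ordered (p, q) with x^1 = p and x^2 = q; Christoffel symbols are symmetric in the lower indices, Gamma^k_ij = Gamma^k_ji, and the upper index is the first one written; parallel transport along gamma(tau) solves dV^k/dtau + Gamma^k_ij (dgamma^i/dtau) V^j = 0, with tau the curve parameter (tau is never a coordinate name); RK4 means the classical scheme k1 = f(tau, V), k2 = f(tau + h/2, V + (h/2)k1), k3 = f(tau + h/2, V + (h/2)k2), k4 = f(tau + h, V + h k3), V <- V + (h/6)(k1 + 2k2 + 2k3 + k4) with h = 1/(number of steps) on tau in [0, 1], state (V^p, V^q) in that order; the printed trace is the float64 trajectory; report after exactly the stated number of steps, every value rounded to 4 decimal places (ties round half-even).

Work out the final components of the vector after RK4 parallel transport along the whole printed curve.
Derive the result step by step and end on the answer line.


gamma'(tau) = (0, 1/4); f(tau, V)^k = -Gamma^k_ij(gamma(tau)) gamma'^i(tau) V^j; h = 1/2; intermediate values shown to 6 dp
curve data and Christoffel symbols at the stage parameters:
  tau = 0.000000: gamma = (0.000000, -0.500000), gamma' = (0.000000, 0.250000); Gamma_ppp = 0.000000, Gamma_ppq = 0.000000, Gamma_pqq = 0.000000, Gamma_qpp = 0.000000, Gamma_qpq = 0.000000, Gamma_qqq = 0.000000
  tau = 0.250000: gamma = (0.000000, -0.437500), gamma' = (0.000000, 0.250000); Gamma_ppp = 0.000000, Gamma_ppq = 0.000000, Gamma_pqq = 0.000000, Gamma_qpp = 0.000000, Gamma_qpq = 0.000000, Gamma_qqq = 0.000000
  tau = 0.500000: gamma = (0.000000, -0.375000), gamma' = (0.000000, 0.250000); Gamma_ppp = 0.000000, Gamma_ppq = 0.000000, Gamma_pqq = 0.000000, Gamma_qpp = 0.000000, Gamma_qpq = 0.000000, Gamma_qqq = 0.000000
  tau = 0.750000: gamma = (0.000000, -0.312500), gamma' = (0.000000, 0.250000); Gamma_ppp = 0.000000, Gamma_ppq = 0.000000, Gamma_pqq = 0.000000, Gamma_qpp = 0.000000, Gamma_qpq = 0.000000, Gamma_qqq = 0.000000
  tau = 1.000000: gamma = (0.000000, -0.250000), gamma' = (0.000000, 0.250000); Gamma_ppp = 0.000000, Gamma_ppq = 0.000000, Gamma_pqq = 0.000000, Gamma_qpp = 0.000000, Gamma_qpq = 0.000000, Gamma_qqq = 0.000000
step 0: V^p = 1.0000, V^q = 1.5000
step 1: k1 = (0.000000, 0.000000), k2 = (0.000000, 0.000000), k3 = (0.000000, 0.000000), k4 = (0.000000, 0.000000); V <- V + (h/6)(k1 + 2k2 + 2k3 + k4): V^p = 1.0000, V^q = 1.5000
step 2: k1 = (0.000000, 0.000000), k2 = (0.000000, 0.000000), k3 = (0.000000, 0.000000), k4 = (0.000000, 0.000000); V <- V + (h/6)(k1 + 2k2 + 2k3 + k4): V^p = 1.0000, V^q = 1.5000

Answer: V^p = 1.0000, V^q = 1.5000


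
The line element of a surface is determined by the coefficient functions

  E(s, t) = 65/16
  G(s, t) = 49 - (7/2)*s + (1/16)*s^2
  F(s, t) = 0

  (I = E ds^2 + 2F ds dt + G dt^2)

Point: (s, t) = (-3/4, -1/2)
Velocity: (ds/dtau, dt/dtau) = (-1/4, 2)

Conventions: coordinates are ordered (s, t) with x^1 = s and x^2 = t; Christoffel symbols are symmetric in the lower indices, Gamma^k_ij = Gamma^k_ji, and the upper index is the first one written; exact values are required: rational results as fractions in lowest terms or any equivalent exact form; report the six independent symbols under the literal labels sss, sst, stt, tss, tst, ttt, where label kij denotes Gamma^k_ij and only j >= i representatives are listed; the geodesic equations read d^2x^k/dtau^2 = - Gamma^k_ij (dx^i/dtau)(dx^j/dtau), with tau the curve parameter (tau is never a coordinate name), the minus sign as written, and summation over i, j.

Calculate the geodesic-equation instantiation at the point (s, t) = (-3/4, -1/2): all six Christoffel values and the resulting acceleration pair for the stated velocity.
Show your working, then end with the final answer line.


E = 65/16, F = 0, G = 13225/256 at the point
E_s = 0, E_t = 0, F_s = 0, F_t = 0, G_s = -115/32, G_t = 0
EG - F^2 = 859625/4096;  g^inv = (4096/859625) * [[13225/256, 0], [0, 65/16]]
first-kind symbols [ij,l] = (1/2)(d_i g_jl + d_j g_il - d_l g_ij): [ss,s] = E_s/2 = 0, [ss,t] = F_s - E_t/2 = 0, [st,s] = E_t/2 = 0, [st,t] = G_s/2 = -115/64, [tt,s] = F_t - G_s/2 = 115/64, [tt,t] = G_t/2 = 0
Gamma^s_ij = (G*[ij,s] - F*[ij,t])/(EG - F^2), Gamma^t_ij = (E*[ij,t] - F*[ij,s])/(EG - F^2)
Gamma_sss = 0, Gamma_sst = 0, Gamma_stt = 23/52, Gamma_tss = 0, Gamma_tst = -4/115, Gamma_ttt = 0
d^2s/dtau^2 = -(Gamma_sss*(-1/4)^2 + 2*Gamma_sst*(-1/4)*(2) + Gamma_stt*(2)^2) = -23/13
d^2t/dtau^2 = -(Gamma_tss*(-1/4)^2 + 2*Gamma_tst*(-1/4)*(2) + Gamma_ttt*(2)^2) = -4/115

Answer: Gamma_sss = 0, Gamma_sst = 0, Gamma_stt = 23/52, Gamma_tss = 0, Gamma_tst = -4/115, Gamma_ttt = 0; accelerations (d^2s/dtau^2, d^2t/dtau^2) = (-23/13, -4/115)


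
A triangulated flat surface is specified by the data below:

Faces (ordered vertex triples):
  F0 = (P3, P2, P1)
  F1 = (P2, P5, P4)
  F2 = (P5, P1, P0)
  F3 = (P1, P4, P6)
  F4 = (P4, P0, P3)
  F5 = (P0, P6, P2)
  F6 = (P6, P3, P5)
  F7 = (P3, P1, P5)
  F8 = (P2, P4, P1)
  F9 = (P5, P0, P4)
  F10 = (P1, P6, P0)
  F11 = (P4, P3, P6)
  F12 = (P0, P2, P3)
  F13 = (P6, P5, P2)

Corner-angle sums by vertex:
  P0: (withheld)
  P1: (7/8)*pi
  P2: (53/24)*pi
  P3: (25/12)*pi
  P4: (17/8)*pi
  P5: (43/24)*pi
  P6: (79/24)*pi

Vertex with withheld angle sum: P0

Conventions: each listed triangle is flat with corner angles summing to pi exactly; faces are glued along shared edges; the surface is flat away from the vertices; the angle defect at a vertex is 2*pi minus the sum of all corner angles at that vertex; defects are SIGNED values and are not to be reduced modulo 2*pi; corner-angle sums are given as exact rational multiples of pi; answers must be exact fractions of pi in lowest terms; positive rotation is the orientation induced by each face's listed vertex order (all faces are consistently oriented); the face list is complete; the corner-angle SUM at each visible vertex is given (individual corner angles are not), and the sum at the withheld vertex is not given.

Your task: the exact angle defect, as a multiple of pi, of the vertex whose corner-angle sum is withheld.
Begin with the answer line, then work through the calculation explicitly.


Answer: defect(P0) = (3/8)*pi

V = 7, E = 21, F = 14; chi = V - E + F = 0
Gauss-Bonnet: total defect = 2*pi*chi = 0; visible defects sum to (-3/8)*pi


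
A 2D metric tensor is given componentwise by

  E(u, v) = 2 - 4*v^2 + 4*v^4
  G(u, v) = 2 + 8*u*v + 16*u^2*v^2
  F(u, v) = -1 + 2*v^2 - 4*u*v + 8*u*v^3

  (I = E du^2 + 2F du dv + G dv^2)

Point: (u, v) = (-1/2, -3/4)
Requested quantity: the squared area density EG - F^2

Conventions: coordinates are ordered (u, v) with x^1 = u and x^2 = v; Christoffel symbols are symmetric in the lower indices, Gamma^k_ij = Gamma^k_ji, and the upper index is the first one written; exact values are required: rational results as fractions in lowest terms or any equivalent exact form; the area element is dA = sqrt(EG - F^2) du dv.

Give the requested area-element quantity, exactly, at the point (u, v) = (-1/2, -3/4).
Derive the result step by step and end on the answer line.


E = 65/64, F = 5/16, G = 29/4; EG - F^2 = 465/64

Answer: EG - F^2 = 465/64


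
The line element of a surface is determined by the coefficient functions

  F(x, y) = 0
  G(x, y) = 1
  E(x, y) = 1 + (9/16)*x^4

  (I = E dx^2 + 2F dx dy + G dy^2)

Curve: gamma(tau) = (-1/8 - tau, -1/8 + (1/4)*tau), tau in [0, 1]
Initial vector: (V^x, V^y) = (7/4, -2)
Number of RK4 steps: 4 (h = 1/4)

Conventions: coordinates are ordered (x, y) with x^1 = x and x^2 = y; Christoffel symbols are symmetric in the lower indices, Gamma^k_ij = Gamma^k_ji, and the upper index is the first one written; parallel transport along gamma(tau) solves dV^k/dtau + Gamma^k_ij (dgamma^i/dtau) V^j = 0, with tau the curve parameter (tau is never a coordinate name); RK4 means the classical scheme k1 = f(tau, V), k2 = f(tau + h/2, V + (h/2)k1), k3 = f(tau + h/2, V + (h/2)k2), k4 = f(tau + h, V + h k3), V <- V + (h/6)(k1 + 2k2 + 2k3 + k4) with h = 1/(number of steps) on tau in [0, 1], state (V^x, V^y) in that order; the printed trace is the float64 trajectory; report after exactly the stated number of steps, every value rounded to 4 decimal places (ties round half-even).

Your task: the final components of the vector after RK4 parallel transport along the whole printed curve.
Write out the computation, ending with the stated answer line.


gamma'(tau) = (-1, 1/4); f(tau, V)^k = -Gamma^k_ij(gamma(tau)) gamma'^i(tau) V^j; h = 1/4; intermediate values shown to 6 dp
curve data and Christoffel symbols at the stage parameters:
  tau = 0.000000: gamma = (-0.125000, -0.125000), gamma' = (-1.000000, 0.250000); Gamma_xxx = -0.002197, Gamma_xxy = 0.000000, Gamma_xyy = 0.000000, Gamma_yxx = 0.000000, Gamma_yxy = 0.000000, Gamma_yyy = 0.000000
  tau = 0.125000: gamma = (-0.250000, -0.093750), gamma' = (-1.000000, 0.250000); Gamma_xxx = -0.017540, Gamma_xxy = 0.000000, Gamma_xyy = 0.000000, Gamma_yxx = 0.000000, Gamma_yxy = 0.000000, Gamma_yyy = 0.000000
  tau = 0.250000: gamma = (-0.375000, -0.062500), gamma' = (-1.000000, 0.250000); Gamma_xxx = -0.058674, Gamma_xxy = 0.000000, Gamma_xyy = 0.000000, Gamma_yxx = 0.000000, Gamma_yxy = 0.000000, Gamma_yyy = 0.000000
  tau = 0.375000: gamma = (-0.500000, -0.031250), gamma' = (-1.000000, 0.250000); Gamma_xxx = -0.135849, Gamma_xxy = 0.000000, Gamma_xyy = 0.000000, Gamma_yxx = 0.000000, Gamma_yxy = 0.000000, Gamma_yyy = 0.000000
  tau = 0.500000: gamma = (-0.625000, 0.000000), gamma' = (-1.000000, 0.250000); Gamma_xxx = -0.252948, Gamma_xxy = 0.000000, Gamma_xyy = 0.000000, Gamma_yxx = 0.000000, Gamma_yxy = 0.000000, Gamma_yyy = 0.000000
  tau = 0.625000: gamma = (-0.750000, 0.031250), gamma' = (-1.000000, 0.250000); Gamma_xxx = -0.402902, Gamma_xxy = 0.000000, Gamma_xyy = 0.000000, Gamma_yxx = 0.000000, Gamma_yxy = 0.000000, Gamma_yyy = 0.000000
  tau = 0.750000: gamma = (-0.875000, 0.062500), gamma' = (-1.000000, 0.250000); Gamma_xxx = -0.566780, Gamma_xxy = 0.000000, Gamma_xyy = 0.000000, Gamma_yxx = 0.000000, Gamma_yxy = 0.000000, Gamma_yyy = 0.000000
  tau = 0.875000: gamma = (-1.000000, 0.093750), gamma' = (-1.000000, 0.250000); Gamma_xxx = -0.720000, Gamma_xxy = 0.000000, Gamma_xyy = 0.000000, Gamma_yxx = 0.000000, Gamma_yxy = 0.000000, Gamma_yyy = 0.000000
  tau = 1.000000: gamma = (-1.125000, 0.125000), gamma' = (-1.000000, 0.250000); Gamma_xxx = -0.842605, Gamma_xxy = 0.000000, Gamma_xyy = 0.000000, Gamma_yxx = 0.000000, Gamma_yxy = 0.000000, Gamma_yyy = 0.000000
step 0: V^x = 1.7500, V^y = -2.0000
step 1: k1 = (-0.003845, 0.000000), k2 = (-0.030686, 0.000000), k3 = (-0.030627, 0.000000), k4 = (-0.102229, 0.000000); V <- V + (h/6)(k1 + 2k2 + 2k3 + k4): V^x = 1.7405, V^y = -2.0000
step 2: k1 = (-0.102120, 0.000000), k2 = (-0.234707, 0.000000), k3 = (-0.232456, 0.000000), k4 = (-0.425548, 0.000000); V <- V + (h/6)(k1 + 2k2 + 2k3 + k4): V^x = 1.6796, V^y = -2.0000
step 3: k1 = (-0.424839, 0.000000), k2 = (-0.655299, 0.000000), k3 = (-0.643692, 0.000000), k4 = (-0.860729, 0.000000); V <- V + (h/6)(k1 + 2k2 + 2k3 + k4): V^x = 1.5177, V^y = -2.0000
step 4: k1 = (-0.860224, 0.000000), k2 = (-1.015353, 0.000000), k3 = (-1.001391, 0.000000), k4 = (-1.067911, 0.000000); V <- V + (h/6)(k1 + 2k2 + 2k3 + k4): V^x = 1.2693, V^y = -2.0000

Answer: V^x = 1.2693, V^y = -2.0000


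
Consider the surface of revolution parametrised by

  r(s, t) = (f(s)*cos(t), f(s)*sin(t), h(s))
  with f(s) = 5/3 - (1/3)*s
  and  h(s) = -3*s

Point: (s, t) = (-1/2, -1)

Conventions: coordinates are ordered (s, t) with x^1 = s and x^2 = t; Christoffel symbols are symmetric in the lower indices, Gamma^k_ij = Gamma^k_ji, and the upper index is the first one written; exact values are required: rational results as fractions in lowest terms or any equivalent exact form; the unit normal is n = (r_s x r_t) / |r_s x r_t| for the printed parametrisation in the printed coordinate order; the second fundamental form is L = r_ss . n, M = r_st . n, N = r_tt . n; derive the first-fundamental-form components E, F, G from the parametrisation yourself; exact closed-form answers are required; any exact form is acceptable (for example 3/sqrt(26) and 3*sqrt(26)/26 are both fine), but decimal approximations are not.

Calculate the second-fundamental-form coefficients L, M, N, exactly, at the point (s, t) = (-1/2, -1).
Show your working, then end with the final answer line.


f = 11/6, f' = -1/3, f'' = 0, h' = -3, h'' = 0
E = 82/9, F = 0, G = 121/36; answer radicand W^2 = 82/9
unnormalised second-form numerators: l = 0, m = 0, n = -11/2; L = l/sqrt(82/9), and similarly M = m/sqrt(W^2), N = n/sqrt(W^2)

Answer: L = 0, M = 0, N = -33*sqrt(82)/164


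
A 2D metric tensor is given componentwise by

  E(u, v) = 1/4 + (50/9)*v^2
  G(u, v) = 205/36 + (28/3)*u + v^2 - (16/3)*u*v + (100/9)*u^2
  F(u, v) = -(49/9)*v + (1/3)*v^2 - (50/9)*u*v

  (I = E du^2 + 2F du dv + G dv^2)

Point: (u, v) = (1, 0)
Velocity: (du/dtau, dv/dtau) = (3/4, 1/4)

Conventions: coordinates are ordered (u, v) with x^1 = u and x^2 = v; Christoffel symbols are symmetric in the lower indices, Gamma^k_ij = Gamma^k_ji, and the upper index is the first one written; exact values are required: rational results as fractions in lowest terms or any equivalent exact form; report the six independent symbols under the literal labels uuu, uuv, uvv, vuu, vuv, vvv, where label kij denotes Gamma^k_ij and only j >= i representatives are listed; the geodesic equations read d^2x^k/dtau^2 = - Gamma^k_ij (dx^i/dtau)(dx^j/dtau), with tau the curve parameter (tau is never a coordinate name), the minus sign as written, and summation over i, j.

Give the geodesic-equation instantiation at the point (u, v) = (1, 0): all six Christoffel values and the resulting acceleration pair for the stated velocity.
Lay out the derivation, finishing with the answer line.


E = 1/4, F = 0, G = 941/36 at the point
E_u = 0, E_v = 0, F_u = 0, F_v = -11, G_u = 284/9, G_v = -16/3
EG - F^2 = 941/144;  g^inv = (144/941) * [[941/36, 0], [0, 1/4]]
first-kind symbols [ij,l] = (1/2)(d_i g_jl + d_j g_il - d_l g_ij): [uu,u] = E_u/2 = 0, [uu,v] = F_u - E_v/2 = 0, [uv,u] = E_v/2 = 0, [uv,v] = G_u/2 = 142/9, [vv,u] = F_v - G_u/2 = -241/9, [vv,v] = G_v/2 = -8/3
Gamma^u_ij = (G*[ij,u] - F*[ij,v])/(EG - F^2), Gamma^v_ij = (E*[ij,v] - F*[ij,u])/(EG - F^2)
Gamma_uuu = 0, Gamma_uuv = 0, Gamma_uvv = -964/9, Gamma_vuu = 0, Gamma_vuv = 568/941, Gamma_vvv = -96/941
d^2u/dtau^2 = -(Gamma_uuu*(3/4)^2 + 2*Gamma_uuv*(3/4)*(1/4) + Gamma_uvv*(1/4)^2) = 241/36
d^2v/dtau^2 = -(Gamma_vuu*(3/4)^2 + 2*Gamma_vuv*(3/4)*(1/4) + Gamma_vvv*(1/4)^2) = -207/941

Answer: Gamma_uuu = 0, Gamma_uuv = 0, Gamma_uvv = -964/9, Gamma_vuu = 0, Gamma_vuv = 568/941, Gamma_vvv = -96/941; accelerations (d^2u/dtau^2, d^2v/dtau^2) = (241/36, -207/941)


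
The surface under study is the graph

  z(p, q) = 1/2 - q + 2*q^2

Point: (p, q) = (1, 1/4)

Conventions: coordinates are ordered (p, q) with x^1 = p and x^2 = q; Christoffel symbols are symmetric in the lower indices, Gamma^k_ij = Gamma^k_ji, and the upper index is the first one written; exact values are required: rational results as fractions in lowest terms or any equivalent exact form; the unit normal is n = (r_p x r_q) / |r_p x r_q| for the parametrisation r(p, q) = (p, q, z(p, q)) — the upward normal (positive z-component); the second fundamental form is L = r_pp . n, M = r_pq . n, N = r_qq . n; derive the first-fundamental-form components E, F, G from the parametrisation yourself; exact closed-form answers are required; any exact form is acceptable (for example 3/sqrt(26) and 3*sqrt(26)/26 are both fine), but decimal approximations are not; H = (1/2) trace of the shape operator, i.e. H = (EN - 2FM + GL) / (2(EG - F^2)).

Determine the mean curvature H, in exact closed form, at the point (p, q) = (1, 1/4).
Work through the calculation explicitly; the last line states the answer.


z_p = 0, z_q = 0, z_pp = 0, z_pq = 0, z_qq = 4
E = 1, F = 0, G = 1; answer radicand W^2 = 1
unnormalised second-form numerators: l = 0, m = 0, n = 4; L = l/sqrt(1), and similarly M = m/sqrt(W^2), N = n/sqrt(W^2)
H = (E*n - 2*F*m + G*l) / (2*(EG - F^2)*sqrt(W^2)); E*n - 2*F*m + G*l = 4, EG - F^2 = 1, so H = (2)/sqrt(1)

Answer: H = 2


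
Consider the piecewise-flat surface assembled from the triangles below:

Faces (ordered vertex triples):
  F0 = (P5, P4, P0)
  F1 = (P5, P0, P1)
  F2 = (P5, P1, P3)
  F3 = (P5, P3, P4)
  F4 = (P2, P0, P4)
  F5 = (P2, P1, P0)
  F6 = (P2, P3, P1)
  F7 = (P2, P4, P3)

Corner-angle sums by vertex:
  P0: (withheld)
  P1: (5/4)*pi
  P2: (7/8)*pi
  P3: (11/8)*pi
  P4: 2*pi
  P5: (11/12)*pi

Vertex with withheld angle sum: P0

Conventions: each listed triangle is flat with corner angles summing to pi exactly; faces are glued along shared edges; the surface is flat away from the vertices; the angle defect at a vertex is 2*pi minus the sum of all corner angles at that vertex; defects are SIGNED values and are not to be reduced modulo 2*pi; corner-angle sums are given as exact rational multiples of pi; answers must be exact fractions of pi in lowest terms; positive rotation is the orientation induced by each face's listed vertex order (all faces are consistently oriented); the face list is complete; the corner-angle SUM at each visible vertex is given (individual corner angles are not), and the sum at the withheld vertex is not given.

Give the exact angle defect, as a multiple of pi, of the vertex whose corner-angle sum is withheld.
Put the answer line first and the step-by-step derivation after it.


Answer: defect(P0) = (5/12)*pi

V = 6, E = 12, F = 8; chi = V - E + F = 2
Gauss-Bonnet: total defect = 2*pi*chi = 4*pi; visible defects sum to (43/12)*pi


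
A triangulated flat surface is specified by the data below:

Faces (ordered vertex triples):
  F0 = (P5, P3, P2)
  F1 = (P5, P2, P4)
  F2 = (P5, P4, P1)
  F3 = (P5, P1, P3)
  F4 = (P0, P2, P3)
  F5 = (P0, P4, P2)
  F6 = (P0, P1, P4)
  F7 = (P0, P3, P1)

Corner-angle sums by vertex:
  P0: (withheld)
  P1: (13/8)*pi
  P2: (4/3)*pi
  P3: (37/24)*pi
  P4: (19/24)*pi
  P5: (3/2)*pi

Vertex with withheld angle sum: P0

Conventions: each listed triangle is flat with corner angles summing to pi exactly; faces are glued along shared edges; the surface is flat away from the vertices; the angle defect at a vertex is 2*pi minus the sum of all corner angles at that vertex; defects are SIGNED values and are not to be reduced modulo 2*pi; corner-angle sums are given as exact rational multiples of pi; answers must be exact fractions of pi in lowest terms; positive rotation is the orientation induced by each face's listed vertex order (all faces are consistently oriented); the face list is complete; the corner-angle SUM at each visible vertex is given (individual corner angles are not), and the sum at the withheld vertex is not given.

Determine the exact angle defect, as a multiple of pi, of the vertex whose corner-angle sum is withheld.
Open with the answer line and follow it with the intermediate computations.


Answer: defect(P0) = (19/24)*pi

V = 6, E = 12, F = 8; chi = V - E + F = 2
Gauss-Bonnet: total defect = 2*pi*chi = 4*pi; visible defects sum to (77/24)*pi


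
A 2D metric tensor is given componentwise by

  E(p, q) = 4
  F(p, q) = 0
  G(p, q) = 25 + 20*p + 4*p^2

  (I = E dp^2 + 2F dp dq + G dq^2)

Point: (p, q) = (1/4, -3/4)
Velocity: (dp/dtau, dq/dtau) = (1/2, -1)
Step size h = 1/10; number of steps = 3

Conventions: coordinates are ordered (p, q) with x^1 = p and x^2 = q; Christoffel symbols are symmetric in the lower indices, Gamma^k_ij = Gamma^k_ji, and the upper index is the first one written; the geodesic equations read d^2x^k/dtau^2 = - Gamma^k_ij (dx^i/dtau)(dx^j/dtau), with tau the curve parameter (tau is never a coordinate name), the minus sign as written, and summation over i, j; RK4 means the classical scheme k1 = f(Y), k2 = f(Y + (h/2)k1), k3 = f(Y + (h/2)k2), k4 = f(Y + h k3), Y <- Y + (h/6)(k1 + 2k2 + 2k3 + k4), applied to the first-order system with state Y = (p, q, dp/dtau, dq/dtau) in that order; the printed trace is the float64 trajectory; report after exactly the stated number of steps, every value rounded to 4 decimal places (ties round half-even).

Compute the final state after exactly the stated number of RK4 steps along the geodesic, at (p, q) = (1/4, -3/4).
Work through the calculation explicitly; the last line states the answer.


f(Y) = (dp/dtau, dq/dtau, -Gamma^p_ij Y'^i Y'^j, -Gamma^q_ij Y'^i Y'^j) with the Gammas evaluated at the stage position; h = 0.100000; intermediate values shown to 6 dp
step 0: p = 0.2500, q = -0.7500, dp/dtau = 0.5000, dq/dtau = -1.0000
step 1:
  k1: at (p, q) = (0.250000, -0.750000), (dp/dtau, dq/dtau) = (0.500000, -1.000000); Gamma_ppp = 0.000000, Gamma_ppq = 0.000000, Gamma_pqq = -2.750000, Gamma_qpp = 0.000000, Gamma_qpq = 0.363636, Gamma_qqq = 0.000000; k1 = (0.500000, -1.000000, 2.750000, 0.363636)
  k2: at (p, q) = (0.275000, -0.800000), (dp/dtau, dq/dtau) = (0.637500, -0.981818); Gamma_ppp = 0.000000, Gamma_ppq = 0.000000, Gamma_pqq = -2.775000, Gamma_qpp = 0.000000, Gamma_qpq = 0.360360, Gamma_qqq = 0.000000; k2 = (0.637500, -0.981818, 2.675008, 0.451106)
  k3: at (p, q) = (0.281875, -0.799091), (dp/dtau, dq/dtau) = (0.633750, -0.977445); Gamma_ppp = 0.000000, Gamma_ppq = 0.000000, Gamma_pqq = -2.781875, Gamma_qpp = 0.000000, Gamma_qpq = 0.359470, Gamma_qqq = 0.000000; k3 = (0.633750, -0.977445, 2.657798, 0.445351)
  k4: at (p, q) = (0.313375, -0.847744), (dp/dtau, dq/dtau) = (0.765780, -0.955465); Gamma_ppp = 0.000000, Gamma_ppq = 0.000000, Gamma_pqq = -2.813375, Gamma_qpp = 0.000000, Gamma_qpq = 0.355445, Gamma_qqq = 0.000000; k4 = (0.765780, -0.955465, 2.568367, 0.520141)
  Y <- Y + (h/6)(k1 + 2k2 + 2k3 + k4): p = 0.3135, q = -0.8479, dp/dtau = 0.7664, dq/dtau = -0.9554
step 2:
  k1: at (p, q) = (0.313471, -0.847900), (dp/dtau, dq/dtau) = (0.766400, -0.955388); Gamma_ppp = 0.000000, Gamma_ppq = 0.000000, Gamma_pqq = -2.813471, Gamma_qpp = 0.000000, Gamma_qpq = 0.355433, Gamma_qqq = 0.000000; k1 = (0.766400, -0.955388, 2.568044, 0.520502)
  k2: at (p, q) = (0.351791, -0.895669), (dp/dtau, dq/dtau) = (0.894802, -0.929363); Gamma_ppp = 0.000000, Gamma_ppq = 0.000000, Gamma_pqq = -2.851791, Gamma_qpp = 0.000000, Gamma_qpq = 0.350657, Gamma_qqq = 0.000000; k2 = (0.894802, -0.929363, 2.463138, 0.583210)
  k3: at (p, q) = (0.358211, -0.894368), (dp/dtau, dq/dtau) = (0.889557, -0.926228); Gamma_ppp = 0.000000, Gamma_ppq = 0.000000, Gamma_pqq = -2.858211, Gamma_qpp = 0.000000, Gamma_qpq = 0.349869, Gamma_qqq = 0.000000; k3 = (0.889557, -0.926228, 2.452055, 0.576537)
  k4: at (p, q) = (0.402427, -0.940523), (dp/dtau, dq/dtau) = (1.011605, -0.897735); Gamma_ppp = 0.000000, Gamma_ppq = 0.000000, Gamma_pqq = -2.902427, Gamma_qpp = 0.000000, Gamma_qpq = 0.344539, Gamma_qqq = 0.000000; k4 = (1.011605, -0.897735, 2.339146, 0.625789)
  Y <- Y + (h/6)(k1 + 2k2 + 2k3 + k4): p = 0.4026, q = -0.9406, dp/dtau = 1.0120, dq/dtau = -0.8976
step 3:
  k1: at (p, q) = (0.402583, -0.940638), (dp/dtau, dq/dtau) = (1.012026, -0.897625); Gamma_ppp = 0.000000, Gamma_ppq = 0.000000, Gamma_pqq = -2.902583, Gamma_qpp = 0.000000, Gamma_qpq = 0.344521, Gamma_qqq = 0.000000; k1 = (1.012026, -0.897625, 2.338702, 0.625939)
  k2: at (p, q) = (0.453185, -0.985520), (dp/dtau, dq/dtau) = (1.128961, -0.866328); Gamma_ppp = 0.000000, Gamma_ppq = 0.000000, Gamma_pqq = -2.953185, Gamma_qpp = 0.000000, Gamma_qpq = 0.338617, Gamma_qqq = 0.000000; k2 = (1.128961, -0.866328, 2.216439, 0.662370)
  k3: at (p, q) = (0.459031, -0.983955), (dp/dtau, dq/dtau) = (1.122848, -0.864507); Gamma_ppp = 0.000000, Gamma_ppq = 0.000000, Gamma_pqq = -2.959031, Gamma_qpp = 0.000000, Gamma_qpq = 0.337948, Gamma_qqq = 0.000000; k3 = (1.122848, -0.864507, 2.211498, 0.656100)
  k4: at (p, q) = (0.514868, -1.027089), (dp/dtau, dq/dtau) = (1.233176, -0.832015); Gamma_ppp = 0.000000, Gamma_ppq = 0.000000, Gamma_pqq = -3.014868, Gamma_qpp = 0.000000, Gamma_qpq = 0.331689, Gamma_qqq = 0.000000; k4 = (1.233176, -0.832015, 2.087042, 0.680641)
  Y <- Y + (h/6)(k1 + 2k2 + 2k3 + k4): p = 0.5151, q = -1.0272, dp/dtau = 1.2334, dq/dtau = -0.8319

Answer: p = 0.5151, q = -1.0272, dp/dtau = 1.2334, dq/dtau = -0.8319


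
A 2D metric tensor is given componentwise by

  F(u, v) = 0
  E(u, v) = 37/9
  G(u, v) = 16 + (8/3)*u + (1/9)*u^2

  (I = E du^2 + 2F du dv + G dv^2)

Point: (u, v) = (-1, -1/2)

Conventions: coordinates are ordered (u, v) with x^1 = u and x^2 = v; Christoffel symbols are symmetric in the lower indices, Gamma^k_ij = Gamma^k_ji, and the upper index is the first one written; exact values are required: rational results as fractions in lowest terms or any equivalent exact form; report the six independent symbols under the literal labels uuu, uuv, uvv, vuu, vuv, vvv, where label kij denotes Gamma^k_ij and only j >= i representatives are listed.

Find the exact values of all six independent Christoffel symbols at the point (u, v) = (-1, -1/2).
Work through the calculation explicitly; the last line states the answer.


E = 37/9, F = 0, G = 121/9 at the point
E_u = 0, E_v = 0, F_u = 0, F_v = 0, G_u = 22/9, G_v = 0
EG - F^2 = 4477/81;  g^inv = (81/4477) * [[121/9, 0], [0, 37/9]]
first-kind symbols [ij,l] = (1/2)(d_i g_jl + d_j g_il - d_l g_ij): [uu,u] = E_u/2 = 0, [uu,v] = F_u - E_v/2 = 0, [uv,u] = E_v/2 = 0, [uv,v] = G_u/2 = 11/9, [vv,u] = F_v - G_u/2 = -11/9, [vv,v] = G_v/2 = 0
Gamma^u_ij = (G*[ij,u] - F*[ij,v])/(EG - F^2), Gamma^v_ij = (E*[ij,v] - F*[ij,u])/(EG - F^2)

Answer: Gamma_uuu = 0, Gamma_uuv = 0, Gamma_uvv = -11/37, Gamma_vuu = 0, Gamma_vuv = 1/11, Gamma_vvv = 0


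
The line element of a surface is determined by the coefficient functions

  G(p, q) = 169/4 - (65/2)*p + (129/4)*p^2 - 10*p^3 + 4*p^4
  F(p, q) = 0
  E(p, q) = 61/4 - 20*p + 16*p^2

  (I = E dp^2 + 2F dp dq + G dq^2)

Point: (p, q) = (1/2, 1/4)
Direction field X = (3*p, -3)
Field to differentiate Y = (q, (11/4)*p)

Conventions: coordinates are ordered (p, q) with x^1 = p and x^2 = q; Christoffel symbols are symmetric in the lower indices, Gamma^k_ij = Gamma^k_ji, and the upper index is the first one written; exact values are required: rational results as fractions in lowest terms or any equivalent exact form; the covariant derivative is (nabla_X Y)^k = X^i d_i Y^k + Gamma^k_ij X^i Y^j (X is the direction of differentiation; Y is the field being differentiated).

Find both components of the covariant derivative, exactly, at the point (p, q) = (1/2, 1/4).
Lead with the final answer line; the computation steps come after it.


Answer: (nabla_X Y)^p = -2583/592, (nabla_X Y)^q = 369/92

E = 37/4, F = 0, G = 529/16 at the point
E_p = -4, E_q = 0, F_p = 0, F_q = 0, G_p = -23/4, G_q = 0
EG - F^2 = 19573/64;  g^inv = (64/19573) * [[529/16, 0], [0, 37/4]]
first-kind symbols [ij,l] = (1/2)(d_i g_jl + d_j g_il - d_l g_ij): [pp,p] = E_p/2 = -2, [pp,q] = F_p - E_q/2 = 0, [pq,p] = E_q/2 = 0, [pq,q] = G_p/2 = -23/8, [qq,p] = F_q - G_p/2 = 23/8, [qq,q] = G_q/2 = 0
Gamma^p_ij = (G*[ij,p] - F*[ij,q])/(EG - F^2), Gamma^q_ij = (E*[ij,q] - F*[ij,p])/(EG - F^2)
Gamma_ppp = -8/37, Gamma_ppq = 0, Gamma_pqq = 23/74, Gamma_qpp = 0, Gamma_qpq = -2/23, Gamma_qqq = 0
X = (3/2, -3), Y = (1/4, 11/8) at the point


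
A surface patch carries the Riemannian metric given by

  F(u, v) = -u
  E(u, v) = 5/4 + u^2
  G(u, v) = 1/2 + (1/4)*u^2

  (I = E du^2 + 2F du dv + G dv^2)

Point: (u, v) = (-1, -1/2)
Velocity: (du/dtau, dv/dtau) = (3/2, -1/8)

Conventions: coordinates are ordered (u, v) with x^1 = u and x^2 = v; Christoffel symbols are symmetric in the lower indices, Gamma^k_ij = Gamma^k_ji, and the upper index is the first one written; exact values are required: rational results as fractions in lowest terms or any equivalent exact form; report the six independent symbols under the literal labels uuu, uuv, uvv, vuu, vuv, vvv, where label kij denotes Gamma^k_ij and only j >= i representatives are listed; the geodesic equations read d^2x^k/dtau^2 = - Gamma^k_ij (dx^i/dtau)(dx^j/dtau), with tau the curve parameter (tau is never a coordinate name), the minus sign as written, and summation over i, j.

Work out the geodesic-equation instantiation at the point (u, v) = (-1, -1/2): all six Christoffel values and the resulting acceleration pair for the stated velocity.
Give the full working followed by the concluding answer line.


E = 9/4, F = 1, G = 3/4 at the point
E_u = -2, E_v = 0, F_u = -1, F_v = 0, G_u = -1/2, G_v = 0
EG - F^2 = 11/16;  g^inv = (16/11) * [[3/4, -1], [-1, 9/4]]
first-kind symbols [ij,l] = (1/2)(d_i g_jl + d_j g_il - d_l g_ij): [uu,u] = E_u/2 = -1, [uu,v] = F_u - E_v/2 = -1, [uv,u] = E_v/2 = 0, [uv,v] = G_u/2 = -1/4, [vv,u] = F_v - G_u/2 = 1/4, [vv,v] = G_v/2 = 0
Gamma^u_ij = (G*[ij,u] - F*[ij,v])/(EG - F^2), Gamma^v_ij = (E*[ij,v] - F*[ij,u])/(EG - F^2)
Gamma_uuu = 4/11, Gamma_uuv = 4/11, Gamma_uvv = 3/11, Gamma_vuu = -20/11, Gamma_vuv = -9/11, Gamma_vvv = -4/11
d^2u/dtau^2 = -(Gamma_uuu*(3/2)^2 + 2*Gamma_uuv*(3/2)*(-1/8) + Gamma_uvv*(-1/8)^2) = -483/704
d^2v/dtau^2 = -(Gamma_vuu*(3/2)^2 + 2*Gamma_vuv*(3/2)*(-1/8) + Gamma_vvv*(-1/8)^2) = 667/176

Answer: Gamma_uuu = 4/11, Gamma_uuv = 4/11, Gamma_uvv = 3/11, Gamma_vuu = -20/11, Gamma_vuv = -9/11, Gamma_vvv = -4/11; accelerations (d^2u/dtau^2, d^2v/dtau^2) = (-483/704, 667/176)
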